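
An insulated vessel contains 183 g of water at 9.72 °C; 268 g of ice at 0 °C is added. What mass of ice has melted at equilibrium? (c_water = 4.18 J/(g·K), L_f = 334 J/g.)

Water can give up m c ΔT = 183·4.18·9.72 = 7435.2 J before reaching 0 °C.
Fully melting the ice requires m_ice L_f = 268·334 = 89512 J.
That's not enough to melt it all — equilibrium is at 0 °C with ice remaining.
Mass melted = 7435.2/334 ≈ 22.26 g.

m_melted ≈ 22.3 g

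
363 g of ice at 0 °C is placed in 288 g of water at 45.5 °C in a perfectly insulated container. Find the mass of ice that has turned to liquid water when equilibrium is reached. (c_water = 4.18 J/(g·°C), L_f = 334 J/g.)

Cooling the water to 0 °C releases 288·4.18·45.5 = 54775 J.
Fully melting the ice requires m_ice L_f = 363·334 = 121242 J.
That's not enough to melt it all — equilibrium is at 0 °C with ice remaining.
m_melt = 54775 / L_f = 164 g.

m_melted ≈ 164 g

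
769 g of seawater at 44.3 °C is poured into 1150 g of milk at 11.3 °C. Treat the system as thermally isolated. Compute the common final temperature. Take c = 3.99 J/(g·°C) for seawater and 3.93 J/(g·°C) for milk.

T_f ≈ 24.6 °C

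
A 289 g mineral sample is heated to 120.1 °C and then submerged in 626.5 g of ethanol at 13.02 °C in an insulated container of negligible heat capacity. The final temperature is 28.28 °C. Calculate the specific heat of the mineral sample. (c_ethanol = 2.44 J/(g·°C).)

Energy conservation, ΣQ = 0:
289·c·(28.28 − 120.1) + 626.5·2.44·(28.28 − 13.02) = 0
-26536 c = -23327
c = -23327/-26536 ≈ 0.8791 J/(g·°C)

c ≈ 0.879 J/(g·°C)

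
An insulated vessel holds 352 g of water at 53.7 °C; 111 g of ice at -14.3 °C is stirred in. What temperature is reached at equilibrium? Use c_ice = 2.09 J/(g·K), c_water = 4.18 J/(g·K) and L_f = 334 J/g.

T_f ≈ 20.0 °C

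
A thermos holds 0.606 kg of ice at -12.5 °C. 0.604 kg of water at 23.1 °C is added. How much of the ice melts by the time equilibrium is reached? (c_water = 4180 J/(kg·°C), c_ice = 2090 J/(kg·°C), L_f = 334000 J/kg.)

m_melted ≈ 0.127 kg

Heat available from the water dropping to 0 °C: 0.604×4180×23.1 = 58321 J.
Of that, 0.606×2090×12.5 = 15832 J goes to bring the ice to 0 °C, leaving 42489 J.
Melting all 0.606 kg of ice would need 0.606×334000 = 202404 J.
That's not enough to melt it all — equilibrium is at 0 °C with ice remaining.
Mass melted = 42489/334000 ≈ 0.1272 kg.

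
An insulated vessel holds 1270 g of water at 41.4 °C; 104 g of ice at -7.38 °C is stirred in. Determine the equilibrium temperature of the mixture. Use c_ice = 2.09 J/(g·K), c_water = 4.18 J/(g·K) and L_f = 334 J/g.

Let T be the final temperature. ΣQ_i = 0:
warm ice to 0 °C: 104·2.09·(0 − (-7.38)) = 1604.1; latent heat to melt: 104·334 = 34736; warm the meltwater: 434.72 T; water: 5308.6(T − 41.4)
5743.3 T = 219776 − 36340 = 183436
T ≈ 31.94 °C (positive, so assuming full melt was valid).

T_f ≈ 31.9 °C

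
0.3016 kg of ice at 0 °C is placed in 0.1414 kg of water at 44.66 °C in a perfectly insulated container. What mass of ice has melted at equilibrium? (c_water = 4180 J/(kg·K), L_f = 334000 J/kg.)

Heat available from the water dropping to 0 °C: 0.1414·4180·44.66 = 26396 J.
Fully melting the ice requires m_ice L_f = 0.3016·334000 = 100734 J.
Since 26396 < 100734 J, not all the ice melts; equilibrium is at 0 °C.
m_melted·334000 = 26396  ⇒  m_melted ≈ 0.07903 kg.

m_melted ≈ 0.079 kg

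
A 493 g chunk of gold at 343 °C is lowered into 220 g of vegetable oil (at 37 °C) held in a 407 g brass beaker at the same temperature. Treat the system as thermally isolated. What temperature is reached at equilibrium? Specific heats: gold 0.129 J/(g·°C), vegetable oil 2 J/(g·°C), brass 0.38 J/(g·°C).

T_f ≈ 66.6 °C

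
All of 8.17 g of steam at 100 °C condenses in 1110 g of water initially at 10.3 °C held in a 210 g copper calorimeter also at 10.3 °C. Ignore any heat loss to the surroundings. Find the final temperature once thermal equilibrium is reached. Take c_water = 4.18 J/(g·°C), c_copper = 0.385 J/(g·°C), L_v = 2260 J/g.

Setting the total heat transfer to zero:
steam→water at 100 °C releases m L_v = 8.17·2260 = 18464
  condensate cools 100→T: 8.17·4.18·(T − 100) = 34.15(T − 100)
  water warms: 1110·4.18·(T − 10.3) = 4639.8(T − 10.3)
  cup: 80.85(T − 10.3)
4754.8 T = 18464 + 3415.1 + 48623 = 70502
T ≈ 14.83 °C (< 100 °C, so full condensation is consistent).

T_f ≈ 14.8 °C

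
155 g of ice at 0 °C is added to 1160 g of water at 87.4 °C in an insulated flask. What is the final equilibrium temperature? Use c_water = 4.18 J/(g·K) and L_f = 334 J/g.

T_f ≈ 67.7 °C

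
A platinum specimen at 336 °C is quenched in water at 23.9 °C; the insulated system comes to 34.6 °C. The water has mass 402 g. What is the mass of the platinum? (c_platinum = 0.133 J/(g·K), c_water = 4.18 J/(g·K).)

m ≈ 449 g

|Q_platinum| = |Q_water|:
m·0.133·(336 − 34.6) = 402·4.18·(34.6 − 23.9)
40.09 m = 17980  ⇒  m ≈ 448.5 g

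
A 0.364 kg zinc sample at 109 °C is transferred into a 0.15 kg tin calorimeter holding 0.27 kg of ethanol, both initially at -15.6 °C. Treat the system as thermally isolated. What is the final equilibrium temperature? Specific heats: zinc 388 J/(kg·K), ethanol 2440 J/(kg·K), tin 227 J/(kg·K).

T_f ≈ 5.5 °C

Let T be the final temperature. ΣQ_i = 0:
0.364·388·(T − 109) + 0.27·2440·(T − (-15.6)) + 0.15·227·(T − (-15.6)) = 0
(141.23 + 658.8 + 34.05) T = 141.23·109 + 658.8·(-15.6) + 34.05·(-15.6)
T ≈ 5.50 °C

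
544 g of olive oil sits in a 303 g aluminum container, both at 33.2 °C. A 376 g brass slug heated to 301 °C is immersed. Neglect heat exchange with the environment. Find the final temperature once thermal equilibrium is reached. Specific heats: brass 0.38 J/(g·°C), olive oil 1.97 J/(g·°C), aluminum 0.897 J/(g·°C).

Taking heat into each body as positive, Σ m c ΔT = 0:
376×0.38×(T − 301) + 544×1.97×(T − 33.2) + 303×0.897×(T − 33.2) = 0
1486.4 T = 87610
T = 87610 / 1486.4 = 58.9 °C

T_f ≈ 58.9 °C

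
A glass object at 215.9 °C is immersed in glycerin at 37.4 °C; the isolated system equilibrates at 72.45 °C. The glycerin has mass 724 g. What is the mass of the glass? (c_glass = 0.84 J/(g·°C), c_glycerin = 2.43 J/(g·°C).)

m ≈ 512 g

|Q_glass| = |Q_glycerin|:
m·0.84·(215.9 − 72.45) = 724·2.43·(72.45 − 37.4)
120.5 m = 61664  ⇒  m ≈ 511.7 g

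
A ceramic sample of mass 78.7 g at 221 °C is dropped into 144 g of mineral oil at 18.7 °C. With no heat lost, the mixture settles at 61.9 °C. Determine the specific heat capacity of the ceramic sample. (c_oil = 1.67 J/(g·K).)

c ≈ 0.83 J/(g·K)

Conservation of energy gives ΣQ = 0:
78.7×c×(61.9 − 221) + 144×1.67×(61.9 − 18.7) = 0
-12521 c = -10389
c = -10389/-12521 ≈ 0.8297 J/(g·K)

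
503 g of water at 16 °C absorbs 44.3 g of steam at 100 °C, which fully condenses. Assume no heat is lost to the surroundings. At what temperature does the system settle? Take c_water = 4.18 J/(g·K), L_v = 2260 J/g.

Heat gained plus heat lost sum to zero:
latent heat released on condensation: 44.3×2260 = 100118
  condensed water 100 °C→T: 185.17(T − 100)
  original water: 2102.5(T − 16)
2287.7 T = 100118 + 18517 + 33641 = 152276
T ≈ 66.56 °C, under the boiling point, so the assumption holds.

T_f ≈ 66.6 °C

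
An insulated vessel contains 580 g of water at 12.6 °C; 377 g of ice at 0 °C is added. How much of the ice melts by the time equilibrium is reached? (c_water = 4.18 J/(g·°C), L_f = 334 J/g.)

m_melted ≈ 91.5 g

Water can give up m c ΔT = 580×4.18×12.6 = 30547 J before reaching 0 °C.
To melt every bit of ice: 377×334 = 125918 J.
That's not enough to melt it all — equilibrium is at 0 °C with ice remaining.
m_melted×334 = 30547  ⇒  m_melted ≈ 91.46 g.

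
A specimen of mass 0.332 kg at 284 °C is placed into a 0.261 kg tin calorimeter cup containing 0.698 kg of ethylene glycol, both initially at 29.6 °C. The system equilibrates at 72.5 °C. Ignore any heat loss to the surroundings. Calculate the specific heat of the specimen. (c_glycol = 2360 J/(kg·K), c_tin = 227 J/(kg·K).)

c ≈ 1040 J/(kg·K)

Setting the total heat transfer to zero:
0.332·c·(72.5 − 284) + 0.698·2360·(72.5 − 29.6) + 0.261·227·(72.5 − 29.6) = 0
-70.22 c = -73210
c = -73210/-70.22 ≈ 1043 J/(kg·K)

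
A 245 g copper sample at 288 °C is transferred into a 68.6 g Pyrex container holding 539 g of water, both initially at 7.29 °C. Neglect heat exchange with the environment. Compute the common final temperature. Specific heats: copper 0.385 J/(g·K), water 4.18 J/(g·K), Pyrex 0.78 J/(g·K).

With ΣQ=0 the equilibrium temperature is the m·c-weighted mean:
T_f = (94.33·288 + 2253·7.29 + 53.51·7.29) / (94.33 + 2253 + 53.51)
    = 43980 / 2400.9 ≈ 18.32 °C

T_f ≈ 18.3 °C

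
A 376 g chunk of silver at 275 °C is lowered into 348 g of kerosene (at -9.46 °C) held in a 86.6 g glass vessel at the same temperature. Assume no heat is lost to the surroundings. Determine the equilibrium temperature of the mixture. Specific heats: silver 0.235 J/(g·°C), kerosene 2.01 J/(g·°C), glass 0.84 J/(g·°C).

T_f ≈ 19.7 °C

Net heat exchanged in the isolated system is zero:
376·0.235·(T − 275) + 348·2.01·(T − (-9.46)) + 86.6·0.84·(T − (-9.46)) = 0
88.36(T − 275) + 699.48(T − (-9.46)) + 72.74(T − (-9.46)) = 0
860.58 T = 16994
T = 16994/860.58 ≈ 19.75 °C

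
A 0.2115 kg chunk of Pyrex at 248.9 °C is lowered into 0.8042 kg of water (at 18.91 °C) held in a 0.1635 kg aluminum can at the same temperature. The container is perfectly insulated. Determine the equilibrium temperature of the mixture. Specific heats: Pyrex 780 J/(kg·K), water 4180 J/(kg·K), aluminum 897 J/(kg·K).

Net heat exchanged in the isolated system is zero:
0.2115×780×(T − 248.9) + 0.8042×4180×(T − 18.91) + 0.1635×897×(T − 18.91) = 0
164.97(T − 248.9) + 3361.6(T − 18.91) + 146.66(T − 18.91) = 0
(164.97 + 3361.6 + 146.66) T = 164.97×248.9 + 3361.6×18.91 + 146.66×18.91
T = 107401 / 3673.2 = 29.2 °C

T_f ≈ 29.2 °C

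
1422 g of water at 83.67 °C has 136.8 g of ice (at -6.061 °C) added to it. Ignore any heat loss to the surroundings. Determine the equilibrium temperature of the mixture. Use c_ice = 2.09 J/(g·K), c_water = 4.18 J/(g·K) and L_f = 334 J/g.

Energy balance with sensible and latent terms:
ice -6.061→0 °C: 136.8·2.09·6.061 = 1732.9; melt ice: 136.8·334 = 45691; meltwater 0→T: 136.8·4.18·T = 571.82 T; water: 5944(T − 83.67)
6515.8 T = 497331 − 47424 = 449907
T ≈ 69.05 °C (positive, so assuming full melt was valid).

T_f ≈ 69.0 °C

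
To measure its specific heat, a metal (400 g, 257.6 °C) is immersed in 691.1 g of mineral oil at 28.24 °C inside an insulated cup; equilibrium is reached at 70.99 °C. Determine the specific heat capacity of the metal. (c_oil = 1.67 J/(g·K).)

Energy conservation, ΣQ = 0:
400×c×(70.99 − 257.6) + 691.1×1.67×(70.99 − 28.24) = 0
-74644 c = -49339
c = -49339/-74644 ≈ 0.661 J/(g·K)

c ≈ 0.661 J/(g·K)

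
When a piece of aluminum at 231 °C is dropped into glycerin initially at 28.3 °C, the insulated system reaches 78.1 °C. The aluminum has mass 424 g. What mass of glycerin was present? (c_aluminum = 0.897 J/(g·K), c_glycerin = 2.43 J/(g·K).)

Heat lost by the aluminum = heat gained by the glycerin:
424·0.897·(231 − 78.1) = m·2.43·(78.1 − 28.3)
121.01 m = 58152  ⇒  m ≈ 480.5 g

m ≈ 481 g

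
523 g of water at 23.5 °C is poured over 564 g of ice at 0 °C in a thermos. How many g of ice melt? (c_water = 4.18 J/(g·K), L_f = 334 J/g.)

Heat available from the water dropping to 0 °C: 523·4.18·23.5 = 51374 J.
Melting all 564 g of ice would need 564·334 = 188376 J.
51374 J < 188376 J, so only part of the ice melts and the system sits at 0 °C.
m_melted·334 = 51374  ⇒  m_melted ≈ 153.8 g.

m_melted ≈ 154 g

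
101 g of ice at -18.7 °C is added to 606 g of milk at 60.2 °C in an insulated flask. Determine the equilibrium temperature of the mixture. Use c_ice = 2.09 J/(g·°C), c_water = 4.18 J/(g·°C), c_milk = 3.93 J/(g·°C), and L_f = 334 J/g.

Taking heat into each body as positive, Σ m c ΔT = 0:
warm ice to 0 °C: 101·2.09·(0 − (-18.7)) = 3947.4; latent heat to melt: 101·334 = 33734; meltwater 0→T: 101·4.18·T = 422.18 T; milk cools: 606·3.93·(T − 60.2) = 2381.6(T − 60.2)
2803.8 T = 143371 − 37681 = 105690
T ≈ 37.70 °C — above 0 °C, consistent with complete melting.

T_f ≈ 37.7 °C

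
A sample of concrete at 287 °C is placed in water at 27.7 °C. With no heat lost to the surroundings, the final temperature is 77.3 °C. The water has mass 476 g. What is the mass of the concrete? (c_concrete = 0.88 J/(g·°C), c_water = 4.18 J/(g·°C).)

Let T be the final temperature. ΣQ_i = 0:
m×0.88×(77.3 − 287) + 476×4.18×(77.3 − 27.7) = 0
-184.54 m = -98688
m = -98688/-184.54 ≈ 534.8 g

m ≈ 535 g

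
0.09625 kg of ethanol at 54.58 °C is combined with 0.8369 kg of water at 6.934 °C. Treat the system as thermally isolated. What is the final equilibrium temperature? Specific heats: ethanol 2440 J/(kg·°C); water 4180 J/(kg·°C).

T_f is the heat-capacity-weighted average of the initial temperatures:
T_f = (234.85·54.58 + 3498.2·6.934) / (234.85 + 3498.2)
    = 37075 / 3733.1 ≈ 9.93 °C

T_f ≈ 9.9 °C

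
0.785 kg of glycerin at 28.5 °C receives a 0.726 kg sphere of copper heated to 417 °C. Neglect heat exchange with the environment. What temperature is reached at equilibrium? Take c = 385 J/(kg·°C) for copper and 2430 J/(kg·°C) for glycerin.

T_f ≈ 78.2 °C

Heat gained plus heat lost sum to zero:
0.726×385×(T − 417) + 0.785×2430×(T − 28.5) = 0
279.51(T − 417) + 1907.6(T − 28.5) = 0
2187.1 T = 170921
T = 170921/2187.1 ≈ 78.15 °C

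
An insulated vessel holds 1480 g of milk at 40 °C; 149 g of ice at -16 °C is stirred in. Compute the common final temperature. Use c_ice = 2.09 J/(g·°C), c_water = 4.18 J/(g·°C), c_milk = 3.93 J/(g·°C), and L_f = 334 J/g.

Energy conservation, ΣQ = 0:
warm ice to 0 °C: 149·2.09·(0 − (-16)) = 4982.6
  melt ice: 149·334 = 49766
  warm the meltwater: 622.82 T
  milk cools: 1480·3.93·(T − 40) = 5816.4(T − 40)
6439.2 T = 232656 − 54749 = 177907
T ≈ 27.63 °C. Since T > 0 °C, the all-ice-melts assumption holds.

T_f ≈ 27.6 °C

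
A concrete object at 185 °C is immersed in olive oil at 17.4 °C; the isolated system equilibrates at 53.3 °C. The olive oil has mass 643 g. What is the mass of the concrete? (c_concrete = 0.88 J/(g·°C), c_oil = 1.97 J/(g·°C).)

Net heat exchanged in the isolated system is zero:
m×0.88×(53.3 − 185) + 643×1.97×(53.3 − 17.4) = 0
-115.9 m = -45475
m = -45475/-115.9 ≈ 392.4 g

m ≈ 392 g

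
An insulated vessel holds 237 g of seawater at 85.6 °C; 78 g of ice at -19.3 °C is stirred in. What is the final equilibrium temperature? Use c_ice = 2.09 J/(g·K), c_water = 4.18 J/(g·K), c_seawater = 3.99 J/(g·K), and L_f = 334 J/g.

T_f ≈ 40.7 °C

Setting the total heat transfer to zero:
ice -19.3→0 °C: 78·2.09·19.3 = 3146.3
  fusion: m_ice L_f = 78·334 = 26052
  meltwater 0→T: 78·4.18·T = 326.04 T
  seawater cools: 237·3.99·(T − 85.6) = 945.63(T − 85.6)
1271.7 T = 80946 − 29198 = 51748
T ≈ 40.69 °C (positive, so assuming full melt was valid).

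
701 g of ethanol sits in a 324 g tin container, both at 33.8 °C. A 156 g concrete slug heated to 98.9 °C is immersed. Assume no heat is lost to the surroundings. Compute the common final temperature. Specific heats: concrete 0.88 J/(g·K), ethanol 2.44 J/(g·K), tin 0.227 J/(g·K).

T_f ≈ 38.5 °C

Net heat exchanged in the isolated system is zero:
156×0.88×(T − 98.9) + 701×2.44×(T − 33.8) + 324×0.227×(T − 33.8) = 0
1921.3 T = 73876
T = 73876 / 1921.3 = 38.5 °C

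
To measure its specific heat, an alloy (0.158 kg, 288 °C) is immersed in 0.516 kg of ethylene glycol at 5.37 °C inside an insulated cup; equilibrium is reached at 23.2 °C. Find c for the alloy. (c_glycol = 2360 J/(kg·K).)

c ≈ 519 J/(kg·K)

Setting the total heat transfer to zero:
0.158×c×(23.2 − 288) + 0.516×2360×(23.2 − 5.37) = 0
-41.84 c = -21713
c = -21713/-41.84 ≈ 519 J/(kg·K)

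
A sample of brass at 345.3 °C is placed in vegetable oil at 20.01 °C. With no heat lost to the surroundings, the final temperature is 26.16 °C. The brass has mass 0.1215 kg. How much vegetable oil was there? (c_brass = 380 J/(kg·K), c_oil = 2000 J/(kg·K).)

m ≈ 1.2 kg

Heat lost by the brass = heat gained by the oil:
0.1215×380×(345.3 − 26.16) = m×2000×(26.16 − 20.01)
12300 m = 14735  ⇒  m ≈ 1.198 kg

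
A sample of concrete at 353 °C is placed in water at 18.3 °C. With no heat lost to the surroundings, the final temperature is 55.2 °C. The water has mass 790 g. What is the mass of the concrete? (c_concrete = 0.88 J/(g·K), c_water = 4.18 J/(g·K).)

m ≈ 465 g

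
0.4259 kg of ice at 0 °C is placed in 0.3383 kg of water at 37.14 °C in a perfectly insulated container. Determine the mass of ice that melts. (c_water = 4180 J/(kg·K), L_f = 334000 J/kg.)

Heat available from the water dropping to 0 °C: 0.3383×4180×37.14 = 52519 J.
Fully melting the ice requires m_ice L_f = 0.4259×334000 = 142251 J.
52519 J < 142251 J, so only part of the ice melts and the system sits at 0 °C.
Mass melted = 52519/334000 ≈ 0.1572 kg.

m_melted ≈ 0.157 kg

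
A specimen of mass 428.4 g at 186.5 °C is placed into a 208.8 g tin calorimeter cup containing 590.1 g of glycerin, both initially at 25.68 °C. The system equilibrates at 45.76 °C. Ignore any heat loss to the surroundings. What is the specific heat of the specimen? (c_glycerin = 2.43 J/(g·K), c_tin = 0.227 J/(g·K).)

Let T be the final temperature. ΣQ_i = 0:
428.4·c·(45.76 − 186.5) + 590.1·2.43·(45.76 − 25.68) + 208.8·0.227·(45.76 − 25.68) = 0
-60293 c = -29745
c = -29745/-60293 ≈ 0.4933 J/(g·K)

c ≈ 0.493 J/(g·K)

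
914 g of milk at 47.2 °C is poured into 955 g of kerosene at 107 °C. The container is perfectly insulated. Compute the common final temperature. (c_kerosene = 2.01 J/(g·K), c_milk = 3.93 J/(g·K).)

T_f ≈ 68.0 °C

|Q_kerosene| = |Q_milk|:
955·2.01·(107 − T) = 914·3.93·(T − 47.2)
1919.5(107 − T) = 3592(T − 47.2)
5511.6 T = 374935  ⇒  T ≈ 68.03 °C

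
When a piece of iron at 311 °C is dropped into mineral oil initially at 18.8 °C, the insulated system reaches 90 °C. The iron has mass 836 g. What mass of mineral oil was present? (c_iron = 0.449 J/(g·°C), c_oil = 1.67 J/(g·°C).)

m ≈ 698 g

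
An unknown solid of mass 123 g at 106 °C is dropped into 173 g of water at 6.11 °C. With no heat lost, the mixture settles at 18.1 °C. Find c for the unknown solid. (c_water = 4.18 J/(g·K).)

c ≈ 0.802 J/(g·K)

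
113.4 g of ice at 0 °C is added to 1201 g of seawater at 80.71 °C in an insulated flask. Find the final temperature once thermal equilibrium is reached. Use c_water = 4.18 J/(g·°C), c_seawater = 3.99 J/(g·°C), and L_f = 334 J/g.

Taking heat into each body as positive, Σ m c ΔT = 0:
latent heat to melt: 113.4×334 = 37876; meltwater 0→T: 113.4×4.18×T = 474.01 T; seawater: 4792(T − 80.71)
5266 T = 386762 − 37876 = 348886
T ≈ 66.25 °C — above 0 °C, consistent with complete melting.

T_f ≈ 66.3 °C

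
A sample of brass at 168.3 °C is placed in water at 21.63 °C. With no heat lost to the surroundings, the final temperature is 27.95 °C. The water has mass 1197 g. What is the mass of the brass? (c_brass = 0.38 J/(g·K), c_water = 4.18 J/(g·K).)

Let T be the final temperature. ΣQ_i = 0:
m×0.38×(27.95 − 168.3) + 1197×4.18×(27.95 − 21.63) = 0
-53.33 m = -31622
m = -31622/-53.33 ≈ 592.9 g

m ≈ 593 g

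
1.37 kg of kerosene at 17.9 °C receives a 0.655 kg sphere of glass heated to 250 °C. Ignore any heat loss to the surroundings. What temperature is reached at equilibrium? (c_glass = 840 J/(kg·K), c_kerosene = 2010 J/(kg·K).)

T_f ≈ 56.6 °C

T_f = Σ m_i c_i T_i / Σ m_i c_i:
T_f = (550.2·250 + 2753.7·17.9) / (550.2 + 2753.7)
    = 186841 / 3303.9 ≈ 56.55 °C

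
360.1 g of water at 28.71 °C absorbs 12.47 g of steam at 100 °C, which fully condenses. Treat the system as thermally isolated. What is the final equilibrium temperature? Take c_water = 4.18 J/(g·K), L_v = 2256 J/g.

T_f ≈ 49.2 °C

Conservation of energy gives ΣQ = 0:
latent heat released on condensation: 12.47×2256 = 28132
  condensed water 100 °C→T: 52.12(T − 100)
  water warms: 360.1×4.18×(T − 28.71) = 1505.2(T − 28.71)
1557.3 T = 28132 + 5212.5 + 43215 = 76560
T ≈ 49.16 °C, under the boiling point, so the assumption holds.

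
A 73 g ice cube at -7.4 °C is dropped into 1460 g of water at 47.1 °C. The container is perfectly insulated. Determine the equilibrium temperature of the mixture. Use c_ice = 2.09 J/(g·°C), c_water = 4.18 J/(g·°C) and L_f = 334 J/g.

T_f ≈ 40.9 °C

Energy conservation, ΣQ = 0:
warm ice to 0 °C: 73·2.09·(0 − (-7.4)) = 1129
  fusion: m_ice L_f = 73·334 = 24382
  warm the meltwater: 305.14 T
  water: 6102.8(T − 47.1)
6407.9 T = 287442 − 25511 = 261931
T ≈ 40.88 °C (positive, so assuming full melt was valid).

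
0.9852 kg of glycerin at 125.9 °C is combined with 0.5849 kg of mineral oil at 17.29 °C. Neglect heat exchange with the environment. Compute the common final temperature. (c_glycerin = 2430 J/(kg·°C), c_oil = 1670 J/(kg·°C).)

T_f ≈ 94.4 °C

Let T be the final temperature. ΣQ_i = 0:
0.9852×2430×(T − 125.9) + 0.5849×1670×(T − 17.29) = 0
2394(T − 125.9) + 976.78(T − 17.29) = 0
3370.8 T = 318298
T = 318298 / 3370.8 = 94.4 °C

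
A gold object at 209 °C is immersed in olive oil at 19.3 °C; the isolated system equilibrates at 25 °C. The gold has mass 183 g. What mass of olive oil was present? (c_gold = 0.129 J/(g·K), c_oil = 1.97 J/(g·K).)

Taking heat into each body as positive, Σ m c ΔT = 0:
183·0.129·(25 − 209) + m·1.97·(25 − 19.3) = 0
11.23 m = 4343.7
m = 4343.7/11.23 ≈ 386.8 g

m ≈ 387 g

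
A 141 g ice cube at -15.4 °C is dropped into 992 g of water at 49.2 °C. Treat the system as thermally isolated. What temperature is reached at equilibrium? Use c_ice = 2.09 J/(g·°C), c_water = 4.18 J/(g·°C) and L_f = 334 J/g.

T_f ≈ 32.2 °C

Taking heat into each body as positive, Σ m c ΔT = 0:
warm ice to 0 °C: 141·2.09·(0 − (-15.4)) = 4538.2
  fusion: m_ice L_f = 141·334 = 47094
  meltwater 0→T: 141·4.18·T = 589.38 T
  water cools: 992·4.18·(T − 49.2) = 4146.6(T − 49.2)
4735.9 T = 204011 − 51632 = 152379
T ≈ 32.17 °C (positive, so assuming full melt was valid).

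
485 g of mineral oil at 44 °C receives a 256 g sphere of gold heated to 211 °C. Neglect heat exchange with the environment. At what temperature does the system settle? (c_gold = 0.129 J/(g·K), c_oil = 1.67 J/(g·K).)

|Q_gold| = |Q_oil|:
256×0.129×(211 − T) = 485×1.67×(T − 44)
33.02(211 − T) = 809.95(T − 44)
842.97 T = 42606  ⇒  T ≈ 50.54 °C

T_f ≈ 50.5 °C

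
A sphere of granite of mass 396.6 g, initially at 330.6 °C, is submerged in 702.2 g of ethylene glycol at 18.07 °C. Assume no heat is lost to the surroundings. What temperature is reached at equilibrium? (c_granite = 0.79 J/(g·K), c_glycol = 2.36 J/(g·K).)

Conservation of energy gives ΣQ = 0:
396.6×0.79×(T − 330.6) + 702.2×2.36×(T − 18.07) = 0
(313.31 + 1657.2) T = 313.31×330.6 + 1657.2×18.07
T = 133527 / 1970.5 = 67.8 °C

T_f ≈ 67.8 °C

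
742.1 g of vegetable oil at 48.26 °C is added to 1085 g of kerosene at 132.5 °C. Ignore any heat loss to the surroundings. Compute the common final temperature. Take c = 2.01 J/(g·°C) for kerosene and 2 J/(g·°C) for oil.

T_f ≈ 98.4 °C

T_f is the heat-capacity-weighted average of the initial temperatures:
T_f = (2180.8×132.5 + 1484.2×48.26) / (2180.8 + 1484.2)
    = 360590 / 3665.1 ≈ 98.39 °C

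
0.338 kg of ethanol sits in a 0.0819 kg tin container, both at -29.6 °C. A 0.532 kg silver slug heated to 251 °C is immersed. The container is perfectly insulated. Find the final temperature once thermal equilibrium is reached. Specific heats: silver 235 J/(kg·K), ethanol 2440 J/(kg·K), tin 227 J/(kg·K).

Setting the total heat transfer to zero:
0.532×235×(T − 251) + 0.338×2440×(T − (-29.6)) + 0.0819×227×(T − (-29.6)) = 0
125.02(T − 251) + 824.72(T − (-29.6)) + 18.59(T − (-29.6)) = 0
(125.02 + 824.72 + 18.59) T = 125.02×251 + 824.72×(-29.6) + 18.59×(-29.6)
T = 6418 / 968.33 = 6.63 °C

T_f ≈ 6.6 °C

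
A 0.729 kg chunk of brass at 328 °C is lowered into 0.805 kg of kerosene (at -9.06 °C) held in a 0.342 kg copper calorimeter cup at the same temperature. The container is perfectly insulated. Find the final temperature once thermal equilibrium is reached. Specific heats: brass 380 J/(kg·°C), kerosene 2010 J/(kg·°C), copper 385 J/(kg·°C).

Setting the total heat transfer to zero:
0.729×380×(T − 328) + 0.805×2010×(T − (-9.06)) + 0.342×385×(T − (-9.06)) = 0
277.02(T − 328) + 1618.1(T − (-9.06)) + 131.67(T − (-9.06)) = 0
(277.02 + 1618.1 + 131.67) T = 277.02×328 + 1618.1×(-9.06) + 131.67×(-9.06)
T ≈ 37.01 °C

T_f ≈ 37.0 °C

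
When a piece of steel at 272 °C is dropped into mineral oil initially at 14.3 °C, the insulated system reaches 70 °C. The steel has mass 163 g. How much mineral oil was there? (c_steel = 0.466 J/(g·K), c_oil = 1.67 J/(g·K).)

m ≈ 165 g

Heat gained plus heat lost sum to zero:
163×0.466×(70 − 272) + m×1.67×(70 − 14.3) = 0
93.02 m = 15344
m = 15344/93.02 ≈ 165 g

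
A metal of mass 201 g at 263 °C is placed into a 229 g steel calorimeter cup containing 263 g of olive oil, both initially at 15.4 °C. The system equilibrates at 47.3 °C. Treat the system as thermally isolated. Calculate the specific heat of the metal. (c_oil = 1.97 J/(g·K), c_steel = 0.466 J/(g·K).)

Conservation of energy gives ΣQ = 0:
201×c×(47.3 − 263) + 263×1.97×(47.3 − 15.4) + 229×0.466×(47.3 − 15.4) = 0
-43356 c = -19932
c = -19932/-43356 ≈ 0.4597 J/(g·K)

c ≈ 0.46 J/(g·K)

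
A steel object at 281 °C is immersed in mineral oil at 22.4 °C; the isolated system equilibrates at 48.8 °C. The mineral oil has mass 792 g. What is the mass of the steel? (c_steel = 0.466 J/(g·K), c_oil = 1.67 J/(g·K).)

m ≈ 323 g

|Q_steel| = |Q_oil|:
m·0.466·(281 − 48.8) = 792·1.67·(48.8 − 22.4)
108.21 m = 34918  ⇒  m ≈ 322.7 g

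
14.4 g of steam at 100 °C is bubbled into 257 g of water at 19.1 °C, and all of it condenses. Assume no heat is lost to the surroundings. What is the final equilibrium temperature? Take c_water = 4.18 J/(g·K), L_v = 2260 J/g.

Taking heat into each body as positive, Σ m c ΔT = 0:
latent heat released on condensation: 14.4×2260 = 32544
  condensate cools 100→T: 14.4×4.18×(T − 100) = 60.19(T − 100)
  original water: 1074.3(T − 19.1)
1134.5 T = 32544 + 6019.2 + 20518 = 59082
T ≈ 52.08 °C, under the boiling point, so the assumption holds.

T_f ≈ 52.1 °C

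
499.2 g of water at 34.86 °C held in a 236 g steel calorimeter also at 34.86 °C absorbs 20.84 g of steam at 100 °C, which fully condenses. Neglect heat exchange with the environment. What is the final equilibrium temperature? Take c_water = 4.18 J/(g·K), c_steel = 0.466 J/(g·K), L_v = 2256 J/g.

Setting the total heat transfer to zero:
steam→water at 100 °C releases m L_v = 20.84·2256 = 47015
  condensate cools 100→T: 20.84·4.18·(T − 100) = 87.11(T − 100)
  water warms: 499.2·4.18·(T − 34.86) = 2086.7(T − 34.86)
  steel cup: 236·0.466·(T − 34.86) = 109.98(T − 34.86)
2283.7 T = 47015 + 8711.1 + 76575 = 132301
T ≈ 57.93 °C (< 100 °C, so full condensation is consistent).

T_f ≈ 57.9 °C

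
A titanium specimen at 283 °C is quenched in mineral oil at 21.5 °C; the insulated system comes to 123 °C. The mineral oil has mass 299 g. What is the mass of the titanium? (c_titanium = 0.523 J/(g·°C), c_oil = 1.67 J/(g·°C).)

m ≈ 606 g

Energy conservation, ΣQ = 0:
m×0.523×(123 − 283) + 299×1.67×(123 − 21.5) = 0
-83.68 m = -50682
m = -50682/-83.68 ≈ 605.7 g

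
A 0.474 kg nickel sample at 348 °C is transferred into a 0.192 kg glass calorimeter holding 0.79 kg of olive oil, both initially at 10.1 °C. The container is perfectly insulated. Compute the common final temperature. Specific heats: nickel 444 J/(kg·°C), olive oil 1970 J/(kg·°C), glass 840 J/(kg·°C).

Energy conservation, ΣQ = 0:
0.474×444×(T − 348) + 0.79×1970×(T − 10.1) + 0.192×840×(T − 10.1) = 0
210.46(T − 348) + 1556.3(T − 10.1) + 161.28(T − 10.1) = 0
1928 T = 90586
T = 90586 / 1928 = 47 °C

T_f ≈ 47.0 °C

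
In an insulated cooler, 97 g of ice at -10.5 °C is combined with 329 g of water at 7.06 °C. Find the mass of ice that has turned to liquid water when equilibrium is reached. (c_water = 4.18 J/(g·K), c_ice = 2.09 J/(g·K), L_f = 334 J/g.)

m_melted ≈ 22.7 g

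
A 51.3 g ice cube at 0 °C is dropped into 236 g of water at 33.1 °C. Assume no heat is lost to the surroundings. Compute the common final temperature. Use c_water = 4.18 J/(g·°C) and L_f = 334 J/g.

T_f ≈ 12.9 °C

Net heat exchanged in the isolated system is zero:
latent heat to melt: 51.3·334 = 17134; warm the meltwater: 214.43 T; water cools: 236·4.18·(T − 33.1) = 986.48(T − 33.1)
1200.9 T = 32652 − 17134 = 15518
T ≈ 12.92 °C — above 0 °C, consistent with complete melting.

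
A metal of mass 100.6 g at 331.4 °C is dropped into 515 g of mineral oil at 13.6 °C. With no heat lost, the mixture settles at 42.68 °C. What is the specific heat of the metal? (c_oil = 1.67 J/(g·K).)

c ≈ 0.861 J/(g·K)

Setting the total heat transfer to zero:
100.6×c×(42.68 − 331.4) + 515×1.67×(42.68 − 13.6) = 0
-29045 c = -25010
c = -25010/-29045 ≈ 0.8611 J/(g·K)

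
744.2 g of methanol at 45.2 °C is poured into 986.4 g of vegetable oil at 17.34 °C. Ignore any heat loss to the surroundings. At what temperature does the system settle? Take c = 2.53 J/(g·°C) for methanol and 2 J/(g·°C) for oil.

T_f = Σ m_i c_i T_i / Σ m_i c_i:
T_f = (1882.8×45.2 + 1972.8×17.34) / (1882.8 + 1972.8)
    = 119312 / 3855.6 ≈ 30.94 °C

T_f ≈ 30.9 °C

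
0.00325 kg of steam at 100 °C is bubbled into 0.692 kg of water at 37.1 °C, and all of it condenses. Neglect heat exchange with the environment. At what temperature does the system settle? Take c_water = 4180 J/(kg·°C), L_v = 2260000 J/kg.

Let T be the final temperature. ΣQ_i = 0:
steam→water at 100 °C releases m L_v = 0.00325×2260000 = 7345
  condensed water 100 °C→T: 13.58(T − 100)
  original water: 2892.6(T − 37.1)
2906.1 T = 7345 + 1358.5 + 107314 = 116017
T ≈ 39.92 °C, under the boiling point, so the assumption holds.

T_f ≈ 39.9 °C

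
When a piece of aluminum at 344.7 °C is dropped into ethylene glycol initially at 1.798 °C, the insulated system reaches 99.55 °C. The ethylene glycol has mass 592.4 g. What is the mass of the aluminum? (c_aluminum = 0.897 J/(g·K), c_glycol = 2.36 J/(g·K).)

Energy conservation, ΣQ = 0:
m·0.897·(99.55 − 344.7) + 592.4·2.36·(99.55 − 1.798) = 0
-219.9 m = -136664
m = -136664/-219.9 ≈ 621.5 g

m ≈ 621 g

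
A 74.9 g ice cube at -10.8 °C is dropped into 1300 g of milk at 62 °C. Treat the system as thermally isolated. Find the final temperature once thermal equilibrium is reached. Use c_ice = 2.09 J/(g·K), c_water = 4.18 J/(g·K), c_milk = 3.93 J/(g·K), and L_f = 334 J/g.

Net heat exchanged in the isolated system is zero:
ice -10.8→0 °C: 74.9·2.09·10.8 = 1690.6; melt ice: 74.9·334 = 25017; warm the meltwater: 313.08 T; milk: 5109(T − 62)
5422.1 T = 316758 − 26707 = 290051
T ≈ 53.49 °C (positive, so assuming full melt was valid).

T_f ≈ 53.5 °C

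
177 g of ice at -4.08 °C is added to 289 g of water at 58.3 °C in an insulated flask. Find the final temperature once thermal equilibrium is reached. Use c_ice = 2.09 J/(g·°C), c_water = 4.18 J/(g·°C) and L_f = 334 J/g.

T_f ≈ 5.0 °C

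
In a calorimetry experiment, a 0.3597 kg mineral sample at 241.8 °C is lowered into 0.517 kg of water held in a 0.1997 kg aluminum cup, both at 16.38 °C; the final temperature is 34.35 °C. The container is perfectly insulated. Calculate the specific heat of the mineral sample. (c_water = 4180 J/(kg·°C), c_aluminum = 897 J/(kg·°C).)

c ≈ 564 J/(kg·°C)

Net heat exchanged in the isolated system is zero:
0.3597×c×(34.35 − 241.8) + 0.517×4180×(34.35 − 16.38) + 0.1997×897×(34.35 − 16.38) = 0
-74.62 c = -42053
c = -42053/-74.62 ≈ 563.6 J/(kg·°C)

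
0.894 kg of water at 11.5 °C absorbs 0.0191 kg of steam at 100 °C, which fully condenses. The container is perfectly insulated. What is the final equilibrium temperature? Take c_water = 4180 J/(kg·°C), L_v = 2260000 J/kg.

T_f ≈ 24.7 °C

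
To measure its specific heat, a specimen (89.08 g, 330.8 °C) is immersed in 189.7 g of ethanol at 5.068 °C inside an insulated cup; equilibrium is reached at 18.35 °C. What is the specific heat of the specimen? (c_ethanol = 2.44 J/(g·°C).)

c ≈ 0.221 J/(g·°C)

Heat lost by the specimen = heat gained by the ethanol:
89.08·c·(330.8 − 18.35) = 189.7·2.44·(18.35 − 5.068)
27833 c = 6147.8  ⇒  c ≈ 0.2209 J/(g·°C)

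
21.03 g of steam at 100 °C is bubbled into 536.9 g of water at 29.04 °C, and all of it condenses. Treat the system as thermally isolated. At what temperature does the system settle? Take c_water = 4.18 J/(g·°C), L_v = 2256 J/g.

T_f ≈ 52.1 °C

Setting the total heat transfer to zero:
steam→water at 100 °C releases m L_v = 21.03×2256 = 47444; condensate cools 100→T: 21.03×4.18×(T − 100) = 87.91(T − 100); original water: 2244.2(T − 29.04)
2332.1 T = 47444 + 8790.5 + 65173 = 121407
T ≈ 52.06 °C — below 100 °C, confirming all the steam condensed.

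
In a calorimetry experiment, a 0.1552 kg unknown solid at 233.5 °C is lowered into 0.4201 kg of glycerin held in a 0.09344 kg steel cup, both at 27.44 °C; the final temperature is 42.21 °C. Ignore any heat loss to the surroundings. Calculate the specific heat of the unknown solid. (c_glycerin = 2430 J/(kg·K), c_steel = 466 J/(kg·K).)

c ≈ 530 J/(kg·K)

Net heat exchanged in the isolated system is zero:
0.1552×c×(42.21 − 233.5) + 0.4201×2430×(42.21 − 27.44) + 0.09344×466×(42.21 − 27.44) = 0
-29.69 c = -15721
c = -15721/-29.69 ≈ 529.5 J/(kg·K)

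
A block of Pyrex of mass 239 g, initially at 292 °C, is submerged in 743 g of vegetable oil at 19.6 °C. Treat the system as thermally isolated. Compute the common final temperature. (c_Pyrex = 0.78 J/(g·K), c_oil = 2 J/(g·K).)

Set heat shed by the hot body equal to heat absorbed by the cold body:
239×0.78×(292 − T) = 743×2×(T − 19.6)
186.42(292 − T) = 1486(T − 19.6)
1672.4 T = 83560  ⇒  T ≈ 49.96 °C

T_f ≈ 50.0 °C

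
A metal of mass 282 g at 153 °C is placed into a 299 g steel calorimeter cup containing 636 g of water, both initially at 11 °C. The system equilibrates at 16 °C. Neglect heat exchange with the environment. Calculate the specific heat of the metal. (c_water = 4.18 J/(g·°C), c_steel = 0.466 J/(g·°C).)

c ≈ 0.362 J/(g·°C)

Setting the total heat transfer to zero:
282×c×(16 − 153) + 636×4.18×(16 − 11) + 299×0.466×(16 − 11) = 0
-38634 c = -13989
c = -13989/-38634 ≈ 0.3621 J/(g·°C)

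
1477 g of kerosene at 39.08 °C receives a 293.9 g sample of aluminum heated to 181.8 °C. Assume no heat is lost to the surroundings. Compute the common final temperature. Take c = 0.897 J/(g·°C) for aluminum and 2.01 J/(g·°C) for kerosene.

T_f ≈ 50.7 °C

|Q_aluminum| = |Q_kerosene|:
293.9·0.897·(181.8 − T) = 1477·2.01·(T − 39.08)
263.63(181.8 − T) = 2968.8(T − 39.08)
3232.4 T = 163947  ⇒  T ≈ 50.72 °C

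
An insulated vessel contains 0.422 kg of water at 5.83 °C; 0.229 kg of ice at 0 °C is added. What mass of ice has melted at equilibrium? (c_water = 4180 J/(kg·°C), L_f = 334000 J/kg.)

m_melted ≈ 0.0308 kg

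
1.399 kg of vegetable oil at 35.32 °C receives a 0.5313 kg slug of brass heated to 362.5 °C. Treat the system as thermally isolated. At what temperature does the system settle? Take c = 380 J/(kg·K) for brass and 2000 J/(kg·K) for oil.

Heat lost by the brass equals heat gained by the oil:
0.5313*380*(362.5 − T) = 1.399*2000*(T − 35.32)
201.89(362.5 − T) = 2798(T − 35.32)
2999.9 T = 172012  ⇒  T ≈ 57.34 °C

T_f ≈ 57.3 °C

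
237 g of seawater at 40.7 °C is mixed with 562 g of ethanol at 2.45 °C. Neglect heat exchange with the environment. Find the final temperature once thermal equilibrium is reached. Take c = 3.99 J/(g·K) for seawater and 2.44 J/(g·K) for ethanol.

T_f ≈ 18.1 °C

T_f = Σ m_i c_i T_i / Σ m_i c_i:
T_f = (945.63·40.7 + 1371.3·2.45) / (945.63 + 1371.3)
    = 41847 / 2316.9 ≈ 18.06 °C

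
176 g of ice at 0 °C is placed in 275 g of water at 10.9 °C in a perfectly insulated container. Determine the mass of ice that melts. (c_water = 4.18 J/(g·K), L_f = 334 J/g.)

m_melted ≈ 37.5 g

Water can give up m c ΔT = 275×4.18×10.9 = 12530 J before reaching 0 °C.
To melt every bit of ice: 176×334 = 58784 J.
That's not enough to melt it all — equilibrium is at 0 °C with ice remaining.
m_melt = 12530 / L_f = 37.51 g.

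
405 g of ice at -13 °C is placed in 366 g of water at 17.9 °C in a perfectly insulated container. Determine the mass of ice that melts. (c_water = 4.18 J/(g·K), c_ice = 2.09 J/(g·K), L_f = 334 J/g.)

Cooling the water to 0 °C releases 366×4.18×17.9 = 27385 J.
Of that, 405×2.09×13 = 11004 J goes to bring the ice to 0 °C, leaving 16381 J.
Melting all 405 g of ice would need 405×334 = 135270 J.
That's not enough to melt it all — equilibrium is at 0 °C with ice remaining.
m_melt = 16381 / L_f = 49.04 g.

m_melted ≈ 49 g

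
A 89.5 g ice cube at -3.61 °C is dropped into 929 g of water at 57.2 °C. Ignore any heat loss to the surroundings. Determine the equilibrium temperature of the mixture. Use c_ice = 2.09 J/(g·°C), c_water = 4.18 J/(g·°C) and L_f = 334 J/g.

Energy conservation, ΣQ = 0:
warm ice to 0 °C: 89.5×2.09×(0 − (-3.61)) = 675.27; melt ice: 89.5×334 = 29893; meltwater 0→T: 89.5×4.18×T = 374.11 T; water cools: 929×4.18×(T − 57.2) = 3883.2(T − 57.2)
4257.3 T = 222120 − 30568 = 191552
T ≈ 44.99 °C. Since T > 0 °C, the all-ice-melts assumption holds.

T_f ≈ 45.0 °C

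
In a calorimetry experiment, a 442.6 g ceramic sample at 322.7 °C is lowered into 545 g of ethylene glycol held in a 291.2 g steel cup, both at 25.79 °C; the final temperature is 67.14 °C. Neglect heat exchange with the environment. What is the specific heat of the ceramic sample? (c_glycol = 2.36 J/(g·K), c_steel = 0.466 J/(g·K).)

Taking heat into each body as positive, Σ m c ΔT = 0:
442.6·c·(67.14 − 322.7) + 545·2.36·(67.14 − 25.79) + 291.2·0.466·(67.14 − 25.79) = 0
-113111 c = -58796
c = -58796/-113111 ≈ 0.5198 J/(g·K)

c ≈ 0.52 J/(g·K)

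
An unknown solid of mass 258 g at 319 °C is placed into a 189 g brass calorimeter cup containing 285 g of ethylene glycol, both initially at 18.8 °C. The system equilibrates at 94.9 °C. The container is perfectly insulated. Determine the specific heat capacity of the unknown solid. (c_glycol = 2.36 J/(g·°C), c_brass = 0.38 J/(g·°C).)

c ≈ 0.98 J/(g·°C)

Heat gained plus heat lost sum to zero:
258×c×(94.9 − 319) + 285×2.36×(94.9 − 18.8) + 189×0.38×(94.9 − 18.8) = 0
-57818 c = -56650
c = -56650/-57818 ≈ 0.9798 J/(g·°C)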